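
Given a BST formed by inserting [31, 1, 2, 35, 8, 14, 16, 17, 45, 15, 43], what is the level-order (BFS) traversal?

Tree insertion order: [31, 1, 2, 35, 8, 14, 16, 17, 45, 15, 43]
Tree (level-order array): [31, 1, 35, None, 2, None, 45, None, 8, 43, None, None, 14, None, None, None, 16, 15, 17]
BFS from the root, enqueuing left then right child of each popped node:
  queue [31] -> pop 31, enqueue [1, 35], visited so far: [31]
  queue [1, 35] -> pop 1, enqueue [2], visited so far: [31, 1]
  queue [35, 2] -> pop 35, enqueue [45], visited so far: [31, 1, 35]
  queue [2, 45] -> pop 2, enqueue [8], visited so far: [31, 1, 35, 2]
  queue [45, 8] -> pop 45, enqueue [43], visited so far: [31, 1, 35, 2, 45]
  queue [8, 43] -> pop 8, enqueue [14], visited so far: [31, 1, 35, 2, 45, 8]
  queue [43, 14] -> pop 43, enqueue [none], visited so far: [31, 1, 35, 2, 45, 8, 43]
  queue [14] -> pop 14, enqueue [16], visited so far: [31, 1, 35, 2, 45, 8, 43, 14]
  queue [16] -> pop 16, enqueue [15, 17], visited so far: [31, 1, 35, 2, 45, 8, 43, 14, 16]
  queue [15, 17] -> pop 15, enqueue [none], visited so far: [31, 1, 35, 2, 45, 8, 43, 14, 16, 15]
  queue [17] -> pop 17, enqueue [none], visited so far: [31, 1, 35, 2, 45, 8, 43, 14, 16, 15, 17]
Result: [31, 1, 35, 2, 45, 8, 43, 14, 16, 15, 17]


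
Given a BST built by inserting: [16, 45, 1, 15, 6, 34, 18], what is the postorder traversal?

Tree insertion order: [16, 45, 1, 15, 6, 34, 18]
Tree (level-order array): [16, 1, 45, None, 15, 34, None, 6, None, 18]
Postorder traversal: [6, 15, 1, 18, 34, 45, 16]


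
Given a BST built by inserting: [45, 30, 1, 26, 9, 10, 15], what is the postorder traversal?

Tree insertion order: [45, 30, 1, 26, 9, 10, 15]
Tree (level-order array): [45, 30, None, 1, None, None, 26, 9, None, None, 10, None, 15]
Postorder traversal: [15, 10, 9, 26, 1, 30, 45]


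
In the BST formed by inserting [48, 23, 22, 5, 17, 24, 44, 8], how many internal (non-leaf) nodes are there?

Tree built from: [48, 23, 22, 5, 17, 24, 44, 8]
Tree (level-order array): [48, 23, None, 22, 24, 5, None, None, 44, None, 17, None, None, 8]
Rule: An internal node has at least one child.
Per-node child counts:
  node 48: 1 child(ren)
  node 23: 2 child(ren)
  node 22: 1 child(ren)
  node 5: 1 child(ren)
  node 17: 1 child(ren)
  node 8: 0 child(ren)
  node 24: 1 child(ren)
  node 44: 0 child(ren)
Matching nodes: [48, 23, 22, 5, 17, 24]
Count of internal (non-leaf) nodes: 6


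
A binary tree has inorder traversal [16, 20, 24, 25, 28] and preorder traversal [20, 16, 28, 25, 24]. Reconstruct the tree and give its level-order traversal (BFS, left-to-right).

Inorder:  [16, 20, 24, 25, 28]
Preorder: [20, 16, 28, 25, 24]
Algorithm: preorder visits root first, so consume preorder in order;
for each root, split the current inorder slice at that value into
left-subtree inorder and right-subtree inorder, then recurse.
Recursive splits:
  root=20; inorder splits into left=[16], right=[24, 25, 28]
  root=16; inorder splits into left=[], right=[]
  root=28; inorder splits into left=[24, 25], right=[]
  root=25; inorder splits into left=[24], right=[]
  root=24; inorder splits into left=[], right=[]
Reconstructed level-order: [20, 16, 28, 25, 24]


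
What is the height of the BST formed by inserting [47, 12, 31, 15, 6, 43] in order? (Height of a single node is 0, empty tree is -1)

Insertion order: [47, 12, 31, 15, 6, 43]
Tree (level-order array): [47, 12, None, 6, 31, None, None, 15, 43]
Compute height bottom-up (empty subtree = -1):
  height(6) = 1 + max(-1, -1) = 0
  height(15) = 1 + max(-1, -1) = 0
  height(43) = 1 + max(-1, -1) = 0
  height(31) = 1 + max(0, 0) = 1
  height(12) = 1 + max(0, 1) = 2
  height(47) = 1 + max(2, -1) = 3
Height = 3


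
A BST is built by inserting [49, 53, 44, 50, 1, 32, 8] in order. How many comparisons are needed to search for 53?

Search path for 53: 49 -> 53
Found: True
Comparisons: 2


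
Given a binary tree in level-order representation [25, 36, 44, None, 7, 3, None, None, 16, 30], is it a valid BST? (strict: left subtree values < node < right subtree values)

Level-order array: [25, 36, 44, None, 7, 3, None, None, 16, 30]
Validate using subtree bounds (lo, hi): at each node, require lo < value < hi,
then recurse left with hi=value and right with lo=value.
Preorder trace (stopping at first violation):
  at node 25 with bounds (-inf, +inf): OK
  at node 36 with bounds (-inf, 25): VIOLATION
Node 36 violates its bound: not (-inf < 36 < 25).
Result: Not a valid BST


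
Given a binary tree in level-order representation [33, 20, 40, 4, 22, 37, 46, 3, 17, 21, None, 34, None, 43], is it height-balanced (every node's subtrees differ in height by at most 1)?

Tree (level-order array): [33, 20, 40, 4, 22, 37, 46, 3, 17, 21, None, 34, None, 43]
Definition: a tree is height-balanced if, at every node, |h(left) - h(right)| <= 1 (empty subtree has height -1).
Bottom-up per-node check:
  node 3: h_left=-1, h_right=-1, diff=0 [OK], height=0
  node 17: h_left=-1, h_right=-1, diff=0 [OK], height=0
  node 4: h_left=0, h_right=0, diff=0 [OK], height=1
  node 21: h_left=-1, h_right=-1, diff=0 [OK], height=0
  node 22: h_left=0, h_right=-1, diff=1 [OK], height=1
  node 20: h_left=1, h_right=1, diff=0 [OK], height=2
  node 34: h_left=-1, h_right=-1, diff=0 [OK], height=0
  node 37: h_left=0, h_right=-1, diff=1 [OK], height=1
  node 43: h_left=-1, h_right=-1, diff=0 [OK], height=0
  node 46: h_left=0, h_right=-1, diff=1 [OK], height=1
  node 40: h_left=1, h_right=1, diff=0 [OK], height=2
  node 33: h_left=2, h_right=2, diff=0 [OK], height=3
All nodes satisfy the balance condition.
Result: Balanced


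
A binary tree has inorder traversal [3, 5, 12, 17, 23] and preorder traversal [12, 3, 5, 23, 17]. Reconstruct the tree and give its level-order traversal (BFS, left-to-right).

Inorder:  [3, 5, 12, 17, 23]
Preorder: [12, 3, 5, 23, 17]
Algorithm: preorder visits root first, so consume preorder in order;
for each root, split the current inorder slice at that value into
left-subtree inorder and right-subtree inorder, then recurse.
Recursive splits:
  root=12; inorder splits into left=[3, 5], right=[17, 23]
  root=3; inorder splits into left=[], right=[5]
  root=5; inorder splits into left=[], right=[]
  root=23; inorder splits into left=[17], right=[]
  root=17; inorder splits into left=[], right=[]
Reconstructed level-order: [12, 3, 23, 5, 17]


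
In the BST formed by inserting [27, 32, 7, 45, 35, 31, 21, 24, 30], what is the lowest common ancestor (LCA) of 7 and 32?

Tree insertion order: [27, 32, 7, 45, 35, 31, 21, 24, 30]
Tree (level-order array): [27, 7, 32, None, 21, 31, 45, None, 24, 30, None, 35]
In a BST, the LCA of p=7, q=32 is the first node v on the
root-to-leaf path with p <= v <= q (go left if both < v, right if both > v).
Walk from root:
  at 27: 7 <= 27 <= 32, this is the LCA
LCA = 27


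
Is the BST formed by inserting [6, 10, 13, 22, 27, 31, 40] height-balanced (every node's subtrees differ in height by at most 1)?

Tree (level-order array): [6, None, 10, None, 13, None, 22, None, 27, None, 31, None, 40]
Definition: a tree is height-balanced if, at every node, |h(left) - h(right)| <= 1 (empty subtree has height -1).
Bottom-up per-node check:
  node 40: h_left=-1, h_right=-1, diff=0 [OK], height=0
  node 31: h_left=-1, h_right=0, diff=1 [OK], height=1
  node 27: h_left=-1, h_right=1, diff=2 [FAIL (|-1-1|=2 > 1)], height=2
  node 22: h_left=-1, h_right=2, diff=3 [FAIL (|-1-2|=3 > 1)], height=3
  node 13: h_left=-1, h_right=3, diff=4 [FAIL (|-1-3|=4 > 1)], height=4
  node 10: h_left=-1, h_right=4, diff=5 [FAIL (|-1-4|=5 > 1)], height=5
  node 6: h_left=-1, h_right=5, diff=6 [FAIL (|-1-5|=6 > 1)], height=6
Node 27 violates the condition: |-1 - 1| = 2 > 1.
Result: Not balanced


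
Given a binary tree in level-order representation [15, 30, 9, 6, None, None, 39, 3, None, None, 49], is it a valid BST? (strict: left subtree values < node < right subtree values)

Level-order array: [15, 30, 9, 6, None, None, 39, 3, None, None, 49]
Validate using subtree bounds (lo, hi): at each node, require lo < value < hi,
then recurse left with hi=value and right with lo=value.
Preorder trace (stopping at first violation):
  at node 15 with bounds (-inf, +inf): OK
  at node 30 with bounds (-inf, 15): VIOLATION
Node 30 violates its bound: not (-inf < 30 < 15).
Result: Not a valid BST


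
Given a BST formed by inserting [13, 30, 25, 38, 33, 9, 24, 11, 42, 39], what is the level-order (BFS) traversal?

Tree insertion order: [13, 30, 25, 38, 33, 9, 24, 11, 42, 39]
Tree (level-order array): [13, 9, 30, None, 11, 25, 38, None, None, 24, None, 33, 42, None, None, None, None, 39]
BFS from the root, enqueuing left then right child of each popped node:
  queue [13] -> pop 13, enqueue [9, 30], visited so far: [13]
  queue [9, 30] -> pop 9, enqueue [11], visited so far: [13, 9]
  queue [30, 11] -> pop 30, enqueue [25, 38], visited so far: [13, 9, 30]
  queue [11, 25, 38] -> pop 11, enqueue [none], visited so far: [13, 9, 30, 11]
  queue [25, 38] -> pop 25, enqueue [24], visited so far: [13, 9, 30, 11, 25]
  queue [38, 24] -> pop 38, enqueue [33, 42], visited so far: [13, 9, 30, 11, 25, 38]
  queue [24, 33, 42] -> pop 24, enqueue [none], visited so far: [13, 9, 30, 11, 25, 38, 24]
  queue [33, 42] -> pop 33, enqueue [none], visited so far: [13, 9, 30, 11, 25, 38, 24, 33]
  queue [42] -> pop 42, enqueue [39], visited so far: [13, 9, 30, 11, 25, 38, 24, 33, 42]
  queue [39] -> pop 39, enqueue [none], visited so far: [13, 9, 30, 11, 25, 38, 24, 33, 42, 39]
Result: [13, 9, 30, 11, 25, 38, 24, 33, 42, 39]


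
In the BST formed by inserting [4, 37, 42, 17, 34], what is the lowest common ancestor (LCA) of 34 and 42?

Tree insertion order: [4, 37, 42, 17, 34]
Tree (level-order array): [4, None, 37, 17, 42, None, 34]
In a BST, the LCA of p=34, q=42 is the first node v on the
root-to-leaf path with p <= v <= q (go left if both < v, right if both > v).
Walk from root:
  at 4: both 34 and 42 > 4, go right
  at 37: 34 <= 37 <= 42, this is the LCA
LCA = 37


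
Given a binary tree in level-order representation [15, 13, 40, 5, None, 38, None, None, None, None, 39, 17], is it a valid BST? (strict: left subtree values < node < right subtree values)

Level-order array: [15, 13, 40, 5, None, 38, None, None, None, None, 39, 17]
Validate using subtree bounds (lo, hi): at each node, require lo < value < hi,
then recurse left with hi=value and right with lo=value.
Preorder trace (stopping at first violation):
  at node 15 with bounds (-inf, +inf): OK
  at node 13 with bounds (-inf, 15): OK
  at node 5 with bounds (-inf, 13): OK
  at node 40 with bounds (15, +inf): OK
  at node 38 with bounds (15, 40): OK
  at node 39 with bounds (38, 40): OK
  at node 17 with bounds (38, 39): VIOLATION
Node 17 violates its bound: not (38 < 17 < 39).
Result: Not a valid BST


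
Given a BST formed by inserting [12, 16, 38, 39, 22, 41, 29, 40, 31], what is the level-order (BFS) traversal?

Tree insertion order: [12, 16, 38, 39, 22, 41, 29, 40, 31]
Tree (level-order array): [12, None, 16, None, 38, 22, 39, None, 29, None, 41, None, 31, 40]
BFS from the root, enqueuing left then right child of each popped node:
  queue [12] -> pop 12, enqueue [16], visited so far: [12]
  queue [16] -> pop 16, enqueue [38], visited so far: [12, 16]
  queue [38] -> pop 38, enqueue [22, 39], visited so far: [12, 16, 38]
  queue [22, 39] -> pop 22, enqueue [29], visited so far: [12, 16, 38, 22]
  queue [39, 29] -> pop 39, enqueue [41], visited so far: [12, 16, 38, 22, 39]
  queue [29, 41] -> pop 29, enqueue [31], visited so far: [12, 16, 38, 22, 39, 29]
  queue [41, 31] -> pop 41, enqueue [40], visited so far: [12, 16, 38, 22, 39, 29, 41]
  queue [31, 40] -> pop 31, enqueue [none], visited so far: [12, 16, 38, 22, 39, 29, 41, 31]
  queue [40] -> pop 40, enqueue [none], visited so far: [12, 16, 38, 22, 39, 29, 41, 31, 40]
Result: [12, 16, 38, 22, 39, 29, 41, 31, 40]


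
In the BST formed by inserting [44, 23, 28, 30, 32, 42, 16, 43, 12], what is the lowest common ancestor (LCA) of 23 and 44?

Tree insertion order: [44, 23, 28, 30, 32, 42, 16, 43, 12]
Tree (level-order array): [44, 23, None, 16, 28, 12, None, None, 30, None, None, None, 32, None, 42, None, 43]
In a BST, the LCA of p=23, q=44 is the first node v on the
root-to-leaf path with p <= v <= q (go left if both < v, right if both > v).
Walk from root:
  at 44: 23 <= 44 <= 44, this is the LCA
LCA = 44


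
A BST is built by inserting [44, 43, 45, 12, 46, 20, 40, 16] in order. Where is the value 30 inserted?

Starting tree (level order): [44, 43, 45, 12, None, None, 46, None, 20, None, None, 16, 40]
Insertion path: 44 -> 43 -> 12 -> 20 -> 40
Result: insert 30 as left child of 40
Final tree (level order): [44, 43, 45, 12, None, None, 46, None, 20, None, None, 16, 40, None, None, 30]


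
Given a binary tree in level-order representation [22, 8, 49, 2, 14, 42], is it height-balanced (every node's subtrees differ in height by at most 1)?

Tree (level-order array): [22, 8, 49, 2, 14, 42]
Definition: a tree is height-balanced if, at every node, |h(left) - h(right)| <= 1 (empty subtree has height -1).
Bottom-up per-node check:
  node 2: h_left=-1, h_right=-1, diff=0 [OK], height=0
  node 14: h_left=-1, h_right=-1, diff=0 [OK], height=0
  node 8: h_left=0, h_right=0, diff=0 [OK], height=1
  node 42: h_left=-1, h_right=-1, diff=0 [OK], height=0
  node 49: h_left=0, h_right=-1, diff=1 [OK], height=1
  node 22: h_left=1, h_right=1, diff=0 [OK], height=2
All nodes satisfy the balance condition.
Result: Balanced


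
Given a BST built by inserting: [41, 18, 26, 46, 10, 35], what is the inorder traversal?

Tree insertion order: [41, 18, 26, 46, 10, 35]
Tree (level-order array): [41, 18, 46, 10, 26, None, None, None, None, None, 35]
Inorder traversal: [10, 18, 26, 35, 41, 46]


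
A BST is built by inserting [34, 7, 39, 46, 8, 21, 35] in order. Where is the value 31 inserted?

Starting tree (level order): [34, 7, 39, None, 8, 35, 46, None, 21]
Insertion path: 34 -> 7 -> 8 -> 21
Result: insert 31 as right child of 21
Final tree (level order): [34, 7, 39, None, 8, 35, 46, None, 21, None, None, None, None, None, 31]


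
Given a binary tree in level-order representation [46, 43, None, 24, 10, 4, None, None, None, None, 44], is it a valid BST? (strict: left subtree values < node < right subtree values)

Level-order array: [46, 43, None, 24, 10, 4, None, None, None, None, 44]
Validate using subtree bounds (lo, hi): at each node, require lo < value < hi,
then recurse left with hi=value and right with lo=value.
Preorder trace (stopping at first violation):
  at node 46 with bounds (-inf, +inf): OK
  at node 43 with bounds (-inf, 46): OK
  at node 24 with bounds (-inf, 43): OK
  at node 4 with bounds (-inf, 24): OK
  at node 44 with bounds (4, 24): VIOLATION
Node 44 violates its bound: not (4 < 44 < 24).
Result: Not a valid BST


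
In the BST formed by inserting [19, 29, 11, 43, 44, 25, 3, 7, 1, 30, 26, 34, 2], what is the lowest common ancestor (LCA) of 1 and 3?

Tree insertion order: [19, 29, 11, 43, 44, 25, 3, 7, 1, 30, 26, 34, 2]
Tree (level-order array): [19, 11, 29, 3, None, 25, 43, 1, 7, None, 26, 30, 44, None, 2, None, None, None, None, None, 34]
In a BST, the LCA of p=1, q=3 is the first node v on the
root-to-leaf path with p <= v <= q (go left if both < v, right if both > v).
Walk from root:
  at 19: both 1 and 3 < 19, go left
  at 11: both 1 and 3 < 11, go left
  at 3: 1 <= 3 <= 3, this is the LCA
LCA = 3


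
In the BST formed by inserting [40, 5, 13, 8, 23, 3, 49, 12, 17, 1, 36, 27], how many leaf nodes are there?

Tree built from: [40, 5, 13, 8, 23, 3, 49, 12, 17, 1, 36, 27]
Tree (level-order array): [40, 5, 49, 3, 13, None, None, 1, None, 8, 23, None, None, None, 12, 17, 36, None, None, None, None, 27]
Rule: A leaf has 0 children.
Per-node child counts:
  node 40: 2 child(ren)
  node 5: 2 child(ren)
  node 3: 1 child(ren)
  node 1: 0 child(ren)
  node 13: 2 child(ren)
  node 8: 1 child(ren)
  node 12: 0 child(ren)
  node 23: 2 child(ren)
  node 17: 0 child(ren)
  node 36: 1 child(ren)
  node 27: 0 child(ren)
  node 49: 0 child(ren)
Matching nodes: [1, 12, 17, 27, 49]
Count of leaf nodes: 5


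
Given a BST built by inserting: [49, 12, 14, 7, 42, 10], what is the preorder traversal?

Tree insertion order: [49, 12, 14, 7, 42, 10]
Tree (level-order array): [49, 12, None, 7, 14, None, 10, None, 42]
Preorder traversal: [49, 12, 7, 10, 14, 42]


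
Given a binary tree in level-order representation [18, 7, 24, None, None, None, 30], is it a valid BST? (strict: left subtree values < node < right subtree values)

Level-order array: [18, 7, 24, None, None, None, 30]
Validate using subtree bounds (lo, hi): at each node, require lo < value < hi,
then recurse left with hi=value and right with lo=value.
Preorder trace (stopping at first violation):
  at node 18 with bounds (-inf, +inf): OK
  at node 7 with bounds (-inf, 18): OK
  at node 24 with bounds (18, +inf): OK
  at node 30 with bounds (24, +inf): OK
No violation found at any node.
Result: Valid BST


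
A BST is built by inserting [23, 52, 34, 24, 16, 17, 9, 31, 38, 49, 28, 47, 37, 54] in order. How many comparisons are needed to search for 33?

Search path for 33: 23 -> 52 -> 34 -> 24 -> 31
Found: False
Comparisons: 5


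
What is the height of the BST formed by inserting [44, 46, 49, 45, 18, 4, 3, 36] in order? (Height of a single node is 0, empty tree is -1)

Insertion order: [44, 46, 49, 45, 18, 4, 3, 36]
Tree (level-order array): [44, 18, 46, 4, 36, 45, 49, 3]
Compute height bottom-up (empty subtree = -1):
  height(3) = 1 + max(-1, -1) = 0
  height(4) = 1 + max(0, -1) = 1
  height(36) = 1 + max(-1, -1) = 0
  height(18) = 1 + max(1, 0) = 2
  height(45) = 1 + max(-1, -1) = 0
  height(49) = 1 + max(-1, -1) = 0
  height(46) = 1 + max(0, 0) = 1
  height(44) = 1 + max(2, 1) = 3
Height = 3


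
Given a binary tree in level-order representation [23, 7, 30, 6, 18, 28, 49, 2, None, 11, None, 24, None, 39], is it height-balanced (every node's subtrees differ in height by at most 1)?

Tree (level-order array): [23, 7, 30, 6, 18, 28, 49, 2, None, 11, None, 24, None, 39]
Definition: a tree is height-balanced if, at every node, |h(left) - h(right)| <= 1 (empty subtree has height -1).
Bottom-up per-node check:
  node 2: h_left=-1, h_right=-1, diff=0 [OK], height=0
  node 6: h_left=0, h_right=-1, diff=1 [OK], height=1
  node 11: h_left=-1, h_right=-1, diff=0 [OK], height=0
  node 18: h_left=0, h_right=-1, diff=1 [OK], height=1
  node 7: h_left=1, h_right=1, diff=0 [OK], height=2
  node 24: h_left=-1, h_right=-1, diff=0 [OK], height=0
  node 28: h_left=0, h_right=-1, diff=1 [OK], height=1
  node 39: h_left=-1, h_right=-1, diff=0 [OK], height=0
  node 49: h_left=0, h_right=-1, diff=1 [OK], height=1
  node 30: h_left=1, h_right=1, diff=0 [OK], height=2
  node 23: h_left=2, h_right=2, diff=0 [OK], height=3
All nodes satisfy the balance condition.
Result: Balanced


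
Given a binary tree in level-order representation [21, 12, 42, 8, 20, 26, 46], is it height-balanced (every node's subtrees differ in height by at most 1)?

Tree (level-order array): [21, 12, 42, 8, 20, 26, 46]
Definition: a tree is height-balanced if, at every node, |h(left) - h(right)| <= 1 (empty subtree has height -1).
Bottom-up per-node check:
  node 8: h_left=-1, h_right=-1, diff=0 [OK], height=0
  node 20: h_left=-1, h_right=-1, diff=0 [OK], height=0
  node 12: h_left=0, h_right=0, diff=0 [OK], height=1
  node 26: h_left=-1, h_right=-1, diff=0 [OK], height=0
  node 46: h_left=-1, h_right=-1, diff=0 [OK], height=0
  node 42: h_left=0, h_right=0, diff=0 [OK], height=1
  node 21: h_left=1, h_right=1, diff=0 [OK], height=2
All nodes satisfy the balance condition.
Result: Balanced


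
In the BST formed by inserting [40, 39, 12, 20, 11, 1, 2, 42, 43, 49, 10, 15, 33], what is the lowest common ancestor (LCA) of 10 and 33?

Tree insertion order: [40, 39, 12, 20, 11, 1, 2, 42, 43, 49, 10, 15, 33]
Tree (level-order array): [40, 39, 42, 12, None, None, 43, 11, 20, None, 49, 1, None, 15, 33, None, None, None, 2, None, None, None, None, None, 10]
In a BST, the LCA of p=10, q=33 is the first node v on the
root-to-leaf path with p <= v <= q (go left if both < v, right if both > v).
Walk from root:
  at 40: both 10 and 33 < 40, go left
  at 39: both 10 and 33 < 39, go left
  at 12: 10 <= 12 <= 33, this is the LCA
LCA = 12


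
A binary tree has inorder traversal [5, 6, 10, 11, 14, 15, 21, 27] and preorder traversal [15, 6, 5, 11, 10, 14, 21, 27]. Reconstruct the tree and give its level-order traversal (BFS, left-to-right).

Inorder:  [5, 6, 10, 11, 14, 15, 21, 27]
Preorder: [15, 6, 5, 11, 10, 14, 21, 27]
Algorithm: preorder visits root first, so consume preorder in order;
for each root, split the current inorder slice at that value into
left-subtree inorder and right-subtree inorder, then recurse.
Recursive splits:
  root=15; inorder splits into left=[5, 6, 10, 11, 14], right=[21, 27]
  root=6; inorder splits into left=[5], right=[10, 11, 14]
  root=5; inorder splits into left=[], right=[]
  root=11; inorder splits into left=[10], right=[14]
  root=10; inorder splits into left=[], right=[]
  root=14; inorder splits into left=[], right=[]
  root=21; inorder splits into left=[], right=[27]
  root=27; inorder splits into left=[], right=[]
Reconstructed level-order: [15, 6, 21, 5, 11, 27, 10, 14]


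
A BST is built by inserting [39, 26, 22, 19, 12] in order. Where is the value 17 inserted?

Starting tree (level order): [39, 26, None, 22, None, 19, None, 12]
Insertion path: 39 -> 26 -> 22 -> 19 -> 12
Result: insert 17 as right child of 12
Final tree (level order): [39, 26, None, 22, None, 19, None, 12, None, None, 17]


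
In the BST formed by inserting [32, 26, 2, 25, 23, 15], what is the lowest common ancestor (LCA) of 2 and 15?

Tree insertion order: [32, 26, 2, 25, 23, 15]
Tree (level-order array): [32, 26, None, 2, None, None, 25, 23, None, 15]
In a BST, the LCA of p=2, q=15 is the first node v on the
root-to-leaf path with p <= v <= q (go left if both < v, right if both > v).
Walk from root:
  at 32: both 2 and 15 < 32, go left
  at 26: both 2 and 15 < 26, go left
  at 2: 2 <= 2 <= 15, this is the LCA
LCA = 2


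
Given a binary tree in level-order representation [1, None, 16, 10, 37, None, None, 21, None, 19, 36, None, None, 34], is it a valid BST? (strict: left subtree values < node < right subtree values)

Level-order array: [1, None, 16, 10, 37, None, None, 21, None, 19, 36, None, None, 34]
Validate using subtree bounds (lo, hi): at each node, require lo < value < hi,
then recurse left with hi=value and right with lo=value.
Preorder trace (stopping at first violation):
  at node 1 with bounds (-inf, +inf): OK
  at node 16 with bounds (1, +inf): OK
  at node 10 with bounds (1, 16): OK
  at node 37 with bounds (16, +inf): OK
  at node 21 with bounds (16, 37): OK
  at node 19 with bounds (16, 21): OK
  at node 36 with bounds (21, 37): OK
  at node 34 with bounds (21, 36): OK
No violation found at any node.
Result: Valid BST


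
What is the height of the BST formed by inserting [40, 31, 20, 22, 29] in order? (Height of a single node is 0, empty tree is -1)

Insertion order: [40, 31, 20, 22, 29]
Tree (level-order array): [40, 31, None, 20, None, None, 22, None, 29]
Compute height bottom-up (empty subtree = -1):
  height(29) = 1 + max(-1, -1) = 0
  height(22) = 1 + max(-1, 0) = 1
  height(20) = 1 + max(-1, 1) = 2
  height(31) = 1 + max(2, -1) = 3
  height(40) = 1 + max(3, -1) = 4
Height = 4


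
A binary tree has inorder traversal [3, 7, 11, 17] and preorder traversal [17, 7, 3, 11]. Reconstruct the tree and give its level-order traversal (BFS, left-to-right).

Inorder:  [3, 7, 11, 17]
Preorder: [17, 7, 3, 11]
Algorithm: preorder visits root first, so consume preorder in order;
for each root, split the current inorder slice at that value into
left-subtree inorder and right-subtree inorder, then recurse.
Recursive splits:
  root=17; inorder splits into left=[3, 7, 11], right=[]
  root=7; inorder splits into left=[3], right=[11]
  root=3; inorder splits into left=[], right=[]
  root=11; inorder splits into left=[], right=[]
Reconstructed level-order: [17, 7, 3, 11]


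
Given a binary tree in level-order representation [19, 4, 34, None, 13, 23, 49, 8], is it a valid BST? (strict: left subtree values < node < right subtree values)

Level-order array: [19, 4, 34, None, 13, 23, 49, 8]
Validate using subtree bounds (lo, hi): at each node, require lo < value < hi,
then recurse left with hi=value and right with lo=value.
Preorder trace (stopping at first violation):
  at node 19 with bounds (-inf, +inf): OK
  at node 4 with bounds (-inf, 19): OK
  at node 13 with bounds (4, 19): OK
  at node 8 with bounds (4, 13): OK
  at node 34 with bounds (19, +inf): OK
  at node 23 with bounds (19, 34): OK
  at node 49 with bounds (34, +inf): OK
No violation found at any node.
Result: Valid BST


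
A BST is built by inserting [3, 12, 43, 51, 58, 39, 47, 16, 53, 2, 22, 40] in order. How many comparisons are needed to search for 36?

Search path for 36: 3 -> 12 -> 43 -> 39 -> 16 -> 22
Found: False
Comparisons: 6


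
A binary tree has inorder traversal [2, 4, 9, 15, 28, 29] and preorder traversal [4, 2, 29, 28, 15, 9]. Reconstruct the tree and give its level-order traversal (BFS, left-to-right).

Inorder:  [2, 4, 9, 15, 28, 29]
Preorder: [4, 2, 29, 28, 15, 9]
Algorithm: preorder visits root first, so consume preorder in order;
for each root, split the current inorder slice at that value into
left-subtree inorder and right-subtree inorder, then recurse.
Recursive splits:
  root=4; inorder splits into left=[2], right=[9, 15, 28, 29]
  root=2; inorder splits into left=[], right=[]
  root=29; inorder splits into left=[9, 15, 28], right=[]
  root=28; inorder splits into left=[9, 15], right=[]
  root=15; inorder splits into left=[9], right=[]
  root=9; inorder splits into left=[], right=[]
Reconstructed level-order: [4, 2, 29, 28, 15, 9]


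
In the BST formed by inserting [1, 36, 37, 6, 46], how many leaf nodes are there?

Tree built from: [1, 36, 37, 6, 46]
Tree (level-order array): [1, None, 36, 6, 37, None, None, None, 46]
Rule: A leaf has 0 children.
Per-node child counts:
  node 1: 1 child(ren)
  node 36: 2 child(ren)
  node 6: 0 child(ren)
  node 37: 1 child(ren)
  node 46: 0 child(ren)
Matching nodes: [6, 46]
Count of leaf nodes: 2


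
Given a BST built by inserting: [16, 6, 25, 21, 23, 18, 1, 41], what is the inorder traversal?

Tree insertion order: [16, 6, 25, 21, 23, 18, 1, 41]
Tree (level-order array): [16, 6, 25, 1, None, 21, 41, None, None, 18, 23]
Inorder traversal: [1, 6, 16, 18, 21, 23, 25, 41]


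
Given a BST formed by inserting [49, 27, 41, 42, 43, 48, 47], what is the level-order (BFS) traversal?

Tree insertion order: [49, 27, 41, 42, 43, 48, 47]
Tree (level-order array): [49, 27, None, None, 41, None, 42, None, 43, None, 48, 47]
BFS from the root, enqueuing left then right child of each popped node:
  queue [49] -> pop 49, enqueue [27], visited so far: [49]
  queue [27] -> pop 27, enqueue [41], visited so far: [49, 27]
  queue [41] -> pop 41, enqueue [42], visited so far: [49, 27, 41]
  queue [42] -> pop 42, enqueue [43], visited so far: [49, 27, 41, 42]
  queue [43] -> pop 43, enqueue [48], visited so far: [49, 27, 41, 42, 43]
  queue [48] -> pop 48, enqueue [47], visited so far: [49, 27, 41, 42, 43, 48]
  queue [47] -> pop 47, enqueue [none], visited so far: [49, 27, 41, 42, 43, 48, 47]
Result: [49, 27, 41, 42, 43, 48, 47]


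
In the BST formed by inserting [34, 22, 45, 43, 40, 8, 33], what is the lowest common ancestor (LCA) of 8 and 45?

Tree insertion order: [34, 22, 45, 43, 40, 8, 33]
Tree (level-order array): [34, 22, 45, 8, 33, 43, None, None, None, None, None, 40]
In a BST, the LCA of p=8, q=45 is the first node v on the
root-to-leaf path with p <= v <= q (go left if both < v, right if both > v).
Walk from root:
  at 34: 8 <= 34 <= 45, this is the LCA
LCA = 34


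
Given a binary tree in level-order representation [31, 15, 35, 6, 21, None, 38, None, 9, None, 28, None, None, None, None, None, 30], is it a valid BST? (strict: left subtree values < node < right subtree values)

Level-order array: [31, 15, 35, 6, 21, None, 38, None, 9, None, 28, None, None, None, None, None, 30]
Validate using subtree bounds (lo, hi): at each node, require lo < value < hi,
then recurse left with hi=value and right with lo=value.
Preorder trace (stopping at first violation):
  at node 31 with bounds (-inf, +inf): OK
  at node 15 with bounds (-inf, 31): OK
  at node 6 with bounds (-inf, 15): OK
  at node 9 with bounds (6, 15): OK
  at node 21 with bounds (15, 31): OK
  at node 28 with bounds (21, 31): OK
  at node 30 with bounds (28, 31): OK
  at node 35 with bounds (31, +inf): OK
  at node 38 with bounds (35, +inf): OK
No violation found at any node.
Result: Valid BST


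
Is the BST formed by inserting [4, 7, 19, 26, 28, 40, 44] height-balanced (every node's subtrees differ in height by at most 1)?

Tree (level-order array): [4, None, 7, None, 19, None, 26, None, 28, None, 40, None, 44]
Definition: a tree is height-balanced if, at every node, |h(left) - h(right)| <= 1 (empty subtree has height -1).
Bottom-up per-node check:
  node 44: h_left=-1, h_right=-1, diff=0 [OK], height=0
  node 40: h_left=-1, h_right=0, diff=1 [OK], height=1
  node 28: h_left=-1, h_right=1, diff=2 [FAIL (|-1-1|=2 > 1)], height=2
  node 26: h_left=-1, h_right=2, diff=3 [FAIL (|-1-2|=3 > 1)], height=3
  node 19: h_left=-1, h_right=3, diff=4 [FAIL (|-1-3|=4 > 1)], height=4
  node 7: h_left=-1, h_right=4, diff=5 [FAIL (|-1-4|=5 > 1)], height=5
  node 4: h_left=-1, h_right=5, diff=6 [FAIL (|-1-5|=6 > 1)], height=6
Node 28 violates the condition: |-1 - 1| = 2 > 1.
Result: Not balanced


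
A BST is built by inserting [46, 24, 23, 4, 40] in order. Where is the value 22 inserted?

Starting tree (level order): [46, 24, None, 23, 40, 4]
Insertion path: 46 -> 24 -> 23 -> 4
Result: insert 22 as right child of 4
Final tree (level order): [46, 24, None, 23, 40, 4, None, None, None, None, 22]


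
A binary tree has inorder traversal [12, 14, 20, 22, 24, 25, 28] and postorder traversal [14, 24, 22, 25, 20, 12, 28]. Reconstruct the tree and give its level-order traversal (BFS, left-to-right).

Inorder:   [12, 14, 20, 22, 24, 25, 28]
Postorder: [14, 24, 22, 25, 20, 12, 28]
Algorithm: postorder visits root last, so walk postorder right-to-left;
each value is the root of the current inorder slice — split it at that
value, recurse on the right subtree first, then the left.
Recursive splits:
  root=28; inorder splits into left=[12, 14, 20, 22, 24, 25], right=[]
  root=12; inorder splits into left=[], right=[14, 20, 22, 24, 25]
  root=20; inorder splits into left=[14], right=[22, 24, 25]
  root=25; inorder splits into left=[22, 24], right=[]
  root=22; inorder splits into left=[], right=[24]
  root=24; inorder splits into left=[], right=[]
  root=14; inorder splits into left=[], right=[]
Reconstructed level-order: [28, 12, 20, 14, 25, 22, 24]


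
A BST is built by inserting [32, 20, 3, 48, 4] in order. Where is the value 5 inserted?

Starting tree (level order): [32, 20, 48, 3, None, None, None, None, 4]
Insertion path: 32 -> 20 -> 3 -> 4
Result: insert 5 as right child of 4
Final tree (level order): [32, 20, 48, 3, None, None, None, None, 4, None, 5]


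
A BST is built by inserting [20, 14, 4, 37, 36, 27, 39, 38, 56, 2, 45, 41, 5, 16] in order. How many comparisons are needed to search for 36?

Search path for 36: 20 -> 37 -> 36
Found: True
Comparisons: 3


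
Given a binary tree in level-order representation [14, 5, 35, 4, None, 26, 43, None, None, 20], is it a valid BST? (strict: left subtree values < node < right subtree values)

Level-order array: [14, 5, 35, 4, None, 26, 43, None, None, 20]
Validate using subtree bounds (lo, hi): at each node, require lo < value < hi,
then recurse left with hi=value and right with lo=value.
Preorder trace (stopping at first violation):
  at node 14 with bounds (-inf, +inf): OK
  at node 5 with bounds (-inf, 14): OK
  at node 4 with bounds (-inf, 5): OK
  at node 35 with bounds (14, +inf): OK
  at node 26 with bounds (14, 35): OK
  at node 20 with bounds (14, 26): OK
  at node 43 with bounds (35, +inf): OK
No violation found at any node.
Result: Valid BST


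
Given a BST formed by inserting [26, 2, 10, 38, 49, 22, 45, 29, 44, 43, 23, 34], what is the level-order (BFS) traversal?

Tree insertion order: [26, 2, 10, 38, 49, 22, 45, 29, 44, 43, 23, 34]
Tree (level-order array): [26, 2, 38, None, 10, 29, 49, None, 22, None, 34, 45, None, None, 23, None, None, 44, None, None, None, 43]
BFS from the root, enqueuing left then right child of each popped node:
  queue [26] -> pop 26, enqueue [2, 38], visited so far: [26]
  queue [2, 38] -> pop 2, enqueue [10], visited so far: [26, 2]
  queue [38, 10] -> pop 38, enqueue [29, 49], visited so far: [26, 2, 38]
  queue [10, 29, 49] -> pop 10, enqueue [22], visited so far: [26, 2, 38, 10]
  queue [29, 49, 22] -> pop 29, enqueue [34], visited so far: [26, 2, 38, 10, 29]
  queue [49, 22, 34] -> pop 49, enqueue [45], visited so far: [26, 2, 38, 10, 29, 49]
  queue [22, 34, 45] -> pop 22, enqueue [23], visited so far: [26, 2, 38, 10, 29, 49, 22]
  queue [34, 45, 23] -> pop 34, enqueue [none], visited so far: [26, 2, 38, 10, 29, 49, 22, 34]
  queue [45, 23] -> pop 45, enqueue [44], visited so far: [26, 2, 38, 10, 29, 49, 22, 34, 45]
  queue [23, 44] -> pop 23, enqueue [none], visited so far: [26, 2, 38, 10, 29, 49, 22, 34, 45, 23]
  queue [44] -> pop 44, enqueue [43], visited so far: [26, 2, 38, 10, 29, 49, 22, 34, 45, 23, 44]
  queue [43] -> pop 43, enqueue [none], visited so far: [26, 2, 38, 10, 29, 49, 22, 34, 45, 23, 44, 43]
Result: [26, 2, 38, 10, 29, 49, 22, 34, 45, 23, 44, 43]


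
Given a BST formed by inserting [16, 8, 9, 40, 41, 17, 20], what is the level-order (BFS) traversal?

Tree insertion order: [16, 8, 9, 40, 41, 17, 20]
Tree (level-order array): [16, 8, 40, None, 9, 17, 41, None, None, None, 20]
BFS from the root, enqueuing left then right child of each popped node:
  queue [16] -> pop 16, enqueue [8, 40], visited so far: [16]
  queue [8, 40] -> pop 8, enqueue [9], visited so far: [16, 8]
  queue [40, 9] -> pop 40, enqueue [17, 41], visited so far: [16, 8, 40]
  queue [9, 17, 41] -> pop 9, enqueue [none], visited so far: [16, 8, 40, 9]
  queue [17, 41] -> pop 17, enqueue [20], visited so far: [16, 8, 40, 9, 17]
  queue [41, 20] -> pop 41, enqueue [none], visited so far: [16, 8, 40, 9, 17, 41]
  queue [20] -> pop 20, enqueue [none], visited so far: [16, 8, 40, 9, 17, 41, 20]
Result: [16, 8, 40, 9, 17, 41, 20]


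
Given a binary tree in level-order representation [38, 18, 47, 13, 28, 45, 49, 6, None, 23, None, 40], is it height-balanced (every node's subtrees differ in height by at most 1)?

Tree (level-order array): [38, 18, 47, 13, 28, 45, 49, 6, None, 23, None, 40]
Definition: a tree is height-balanced if, at every node, |h(left) - h(right)| <= 1 (empty subtree has height -1).
Bottom-up per-node check:
  node 6: h_left=-1, h_right=-1, diff=0 [OK], height=0
  node 13: h_left=0, h_right=-1, diff=1 [OK], height=1
  node 23: h_left=-1, h_right=-1, diff=0 [OK], height=0
  node 28: h_left=0, h_right=-1, diff=1 [OK], height=1
  node 18: h_left=1, h_right=1, diff=0 [OK], height=2
  node 40: h_left=-1, h_right=-1, diff=0 [OK], height=0
  node 45: h_left=0, h_right=-1, diff=1 [OK], height=1
  node 49: h_left=-1, h_right=-1, diff=0 [OK], height=0
  node 47: h_left=1, h_right=0, diff=1 [OK], height=2
  node 38: h_left=2, h_right=2, diff=0 [OK], height=3
All nodes satisfy the balance condition.
Result: Balanced


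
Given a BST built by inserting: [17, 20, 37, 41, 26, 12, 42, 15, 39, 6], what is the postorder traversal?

Tree insertion order: [17, 20, 37, 41, 26, 12, 42, 15, 39, 6]
Tree (level-order array): [17, 12, 20, 6, 15, None, 37, None, None, None, None, 26, 41, None, None, 39, 42]
Postorder traversal: [6, 15, 12, 26, 39, 42, 41, 37, 20, 17]


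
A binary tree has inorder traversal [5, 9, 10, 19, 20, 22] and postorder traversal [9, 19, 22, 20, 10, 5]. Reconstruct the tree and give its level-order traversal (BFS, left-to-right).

Inorder:   [5, 9, 10, 19, 20, 22]
Postorder: [9, 19, 22, 20, 10, 5]
Algorithm: postorder visits root last, so walk postorder right-to-left;
each value is the root of the current inorder slice — split it at that
value, recurse on the right subtree first, then the left.
Recursive splits:
  root=5; inorder splits into left=[], right=[9, 10, 19, 20, 22]
  root=10; inorder splits into left=[9], right=[19, 20, 22]
  root=20; inorder splits into left=[19], right=[22]
  root=22; inorder splits into left=[], right=[]
  root=19; inorder splits into left=[], right=[]
  root=9; inorder splits into left=[], right=[]
Reconstructed level-order: [5, 10, 9, 20, 19, 22]


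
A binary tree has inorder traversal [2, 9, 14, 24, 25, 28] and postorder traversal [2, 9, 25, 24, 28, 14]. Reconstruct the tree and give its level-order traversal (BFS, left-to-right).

Inorder:   [2, 9, 14, 24, 25, 28]
Postorder: [2, 9, 25, 24, 28, 14]
Algorithm: postorder visits root last, so walk postorder right-to-left;
each value is the root of the current inorder slice — split it at that
value, recurse on the right subtree first, then the left.
Recursive splits:
  root=14; inorder splits into left=[2, 9], right=[24, 25, 28]
  root=28; inorder splits into left=[24, 25], right=[]
  root=24; inorder splits into left=[], right=[25]
  root=25; inorder splits into left=[], right=[]
  root=9; inorder splits into left=[2], right=[]
  root=2; inorder splits into left=[], right=[]
Reconstructed level-order: [14, 9, 28, 2, 24, 25]


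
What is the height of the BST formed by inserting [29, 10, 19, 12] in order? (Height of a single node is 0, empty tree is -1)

Insertion order: [29, 10, 19, 12]
Tree (level-order array): [29, 10, None, None, 19, 12]
Compute height bottom-up (empty subtree = -1):
  height(12) = 1 + max(-1, -1) = 0
  height(19) = 1 + max(0, -1) = 1
  height(10) = 1 + max(-1, 1) = 2
  height(29) = 1 + max(2, -1) = 3
Height = 3


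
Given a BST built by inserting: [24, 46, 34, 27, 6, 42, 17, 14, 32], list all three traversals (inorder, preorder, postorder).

Tree insertion order: [24, 46, 34, 27, 6, 42, 17, 14, 32]
Tree (level-order array): [24, 6, 46, None, 17, 34, None, 14, None, 27, 42, None, None, None, 32]
Inorder (L, root, R): [6, 14, 17, 24, 27, 32, 34, 42, 46]
Preorder (root, L, R): [24, 6, 17, 14, 46, 34, 27, 32, 42]
Postorder (L, R, root): [14, 17, 6, 32, 27, 42, 34, 46, 24]


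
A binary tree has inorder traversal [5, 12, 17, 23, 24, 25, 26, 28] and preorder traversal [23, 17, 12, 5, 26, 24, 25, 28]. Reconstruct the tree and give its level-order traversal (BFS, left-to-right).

Inorder:  [5, 12, 17, 23, 24, 25, 26, 28]
Preorder: [23, 17, 12, 5, 26, 24, 25, 28]
Algorithm: preorder visits root first, so consume preorder in order;
for each root, split the current inorder slice at that value into
left-subtree inorder and right-subtree inorder, then recurse.
Recursive splits:
  root=23; inorder splits into left=[5, 12, 17], right=[24, 25, 26, 28]
  root=17; inorder splits into left=[5, 12], right=[]
  root=12; inorder splits into left=[5], right=[]
  root=5; inorder splits into left=[], right=[]
  root=26; inorder splits into left=[24, 25], right=[28]
  root=24; inorder splits into left=[], right=[25]
  root=25; inorder splits into left=[], right=[]
  root=28; inorder splits into left=[], right=[]
Reconstructed level-order: [23, 17, 26, 12, 24, 28, 5, 25]


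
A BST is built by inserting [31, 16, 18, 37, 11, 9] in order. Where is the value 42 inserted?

Starting tree (level order): [31, 16, 37, 11, 18, None, None, 9]
Insertion path: 31 -> 37
Result: insert 42 as right child of 37
Final tree (level order): [31, 16, 37, 11, 18, None, 42, 9]


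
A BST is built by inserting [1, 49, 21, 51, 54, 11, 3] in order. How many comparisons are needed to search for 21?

Search path for 21: 1 -> 49 -> 21
Found: True
Comparisons: 3


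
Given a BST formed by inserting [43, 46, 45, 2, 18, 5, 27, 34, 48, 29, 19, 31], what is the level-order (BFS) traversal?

Tree insertion order: [43, 46, 45, 2, 18, 5, 27, 34, 48, 29, 19, 31]
Tree (level-order array): [43, 2, 46, None, 18, 45, 48, 5, 27, None, None, None, None, None, None, 19, 34, None, None, 29, None, None, 31]
BFS from the root, enqueuing left then right child of each popped node:
  queue [43] -> pop 43, enqueue [2, 46], visited so far: [43]
  queue [2, 46] -> pop 2, enqueue [18], visited so far: [43, 2]
  queue [46, 18] -> pop 46, enqueue [45, 48], visited so far: [43, 2, 46]
  queue [18, 45, 48] -> pop 18, enqueue [5, 27], visited so far: [43, 2, 46, 18]
  queue [45, 48, 5, 27] -> pop 45, enqueue [none], visited so far: [43, 2, 46, 18, 45]
  queue [48, 5, 27] -> pop 48, enqueue [none], visited so far: [43, 2, 46, 18, 45, 48]
  queue [5, 27] -> pop 5, enqueue [none], visited so far: [43, 2, 46, 18, 45, 48, 5]
  queue [27] -> pop 27, enqueue [19, 34], visited so far: [43, 2, 46, 18, 45, 48, 5, 27]
  queue [19, 34] -> pop 19, enqueue [none], visited so far: [43, 2, 46, 18, 45, 48, 5, 27, 19]
  queue [34] -> pop 34, enqueue [29], visited so far: [43, 2, 46, 18, 45, 48, 5, 27, 19, 34]
  queue [29] -> pop 29, enqueue [31], visited so far: [43, 2, 46, 18, 45, 48, 5, 27, 19, 34, 29]
  queue [31] -> pop 31, enqueue [none], visited so far: [43, 2, 46, 18, 45, 48, 5, 27, 19, 34, 29, 31]
Result: [43, 2, 46, 18, 45, 48, 5, 27, 19, 34, 29, 31]
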